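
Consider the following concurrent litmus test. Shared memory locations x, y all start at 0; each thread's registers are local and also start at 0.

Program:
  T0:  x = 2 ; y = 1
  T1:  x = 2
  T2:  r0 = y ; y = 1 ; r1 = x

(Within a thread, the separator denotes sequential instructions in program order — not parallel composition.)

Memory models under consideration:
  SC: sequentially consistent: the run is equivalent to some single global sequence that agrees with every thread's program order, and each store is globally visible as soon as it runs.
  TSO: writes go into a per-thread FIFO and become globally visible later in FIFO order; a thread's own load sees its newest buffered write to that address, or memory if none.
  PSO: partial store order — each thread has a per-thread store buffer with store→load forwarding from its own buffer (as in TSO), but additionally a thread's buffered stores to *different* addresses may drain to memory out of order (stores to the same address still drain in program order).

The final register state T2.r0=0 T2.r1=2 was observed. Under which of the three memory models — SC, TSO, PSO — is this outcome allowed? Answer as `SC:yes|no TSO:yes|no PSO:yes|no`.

outcome vector order: (T2.r0,T2.r1)
SC: 3 outcomes — {0/0, 0/2, 1/2}
TSO: 3 outcomes — {0/0, 0/2, 1/2}
PSO: 4 outcomes — {0/0, 0/2, 1/0, 1/2}
target 0/2 ∈ {SC,TSO,PSO}

SC:yes TSO:yes PSO:yes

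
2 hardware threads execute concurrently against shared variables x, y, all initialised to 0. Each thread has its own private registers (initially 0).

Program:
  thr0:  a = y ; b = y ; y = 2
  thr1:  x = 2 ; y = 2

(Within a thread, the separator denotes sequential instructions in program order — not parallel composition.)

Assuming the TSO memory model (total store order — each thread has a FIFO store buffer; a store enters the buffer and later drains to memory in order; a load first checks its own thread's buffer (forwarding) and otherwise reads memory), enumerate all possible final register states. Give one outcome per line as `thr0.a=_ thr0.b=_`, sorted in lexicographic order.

thr0.a=0 thr0.b=0
thr0.a=0 thr0.b=2
thr0.a=2 thr0.b=2

outcome vector order: (thr0.a,thr0.b)
|TSO outcomes| = 3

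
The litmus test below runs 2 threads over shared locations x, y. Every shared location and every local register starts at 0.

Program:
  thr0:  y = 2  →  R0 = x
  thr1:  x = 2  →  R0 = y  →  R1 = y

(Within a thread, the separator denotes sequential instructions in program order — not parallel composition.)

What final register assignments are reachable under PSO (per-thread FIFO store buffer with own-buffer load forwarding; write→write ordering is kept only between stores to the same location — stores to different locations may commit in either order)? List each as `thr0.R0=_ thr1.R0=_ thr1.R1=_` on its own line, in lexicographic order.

thr0.R0=0 thr1.R0=0 thr1.R1=0
thr0.R0=0 thr1.R0=0 thr1.R1=2
thr0.R0=0 thr1.R0=2 thr1.R1=2
thr0.R0=2 thr1.R0=0 thr1.R1=0
thr0.R0=2 thr1.R0=0 thr1.R1=2
thr0.R0=2 thr1.R0=2 thr1.R1=2

outcome vector order: (thr0.R0,thr1.R0,thr1.R1)
|PSO outcomes| = 6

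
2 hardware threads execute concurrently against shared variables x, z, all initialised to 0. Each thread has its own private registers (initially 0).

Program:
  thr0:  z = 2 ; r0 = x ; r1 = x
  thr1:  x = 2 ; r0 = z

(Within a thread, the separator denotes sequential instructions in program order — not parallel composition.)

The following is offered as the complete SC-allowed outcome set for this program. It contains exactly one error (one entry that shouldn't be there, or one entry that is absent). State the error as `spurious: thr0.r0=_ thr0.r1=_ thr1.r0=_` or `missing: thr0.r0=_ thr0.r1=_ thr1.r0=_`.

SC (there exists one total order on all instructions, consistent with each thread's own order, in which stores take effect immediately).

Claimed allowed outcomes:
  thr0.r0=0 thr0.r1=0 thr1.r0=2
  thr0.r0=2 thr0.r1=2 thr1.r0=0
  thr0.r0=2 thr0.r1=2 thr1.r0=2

missing: thr0.r0=0 thr0.r1=2 thr1.r0=2

outcome vector order: (thr0.r0,thr0.r1,thr1.r0)
SC (4): 0/0/2, 0/2/2, 2/2/0, 2/2/2
SC∖claimed = {0/2/2}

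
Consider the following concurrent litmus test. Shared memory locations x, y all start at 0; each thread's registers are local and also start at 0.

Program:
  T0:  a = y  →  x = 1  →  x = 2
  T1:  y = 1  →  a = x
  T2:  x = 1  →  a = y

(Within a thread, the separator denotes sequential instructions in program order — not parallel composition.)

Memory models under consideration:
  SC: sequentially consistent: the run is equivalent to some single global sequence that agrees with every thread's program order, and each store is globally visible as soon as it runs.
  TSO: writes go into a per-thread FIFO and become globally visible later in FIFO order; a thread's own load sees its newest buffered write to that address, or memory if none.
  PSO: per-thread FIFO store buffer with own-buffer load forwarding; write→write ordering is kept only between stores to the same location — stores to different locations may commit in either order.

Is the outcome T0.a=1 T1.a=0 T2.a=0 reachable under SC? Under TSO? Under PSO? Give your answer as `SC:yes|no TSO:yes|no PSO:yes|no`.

SC:no TSO:yes PSO:yes

outcome vector order: (T0.a,T1.a,T2.a)
SC (10): (0,0,1); (0,1,0); (0,1,1); (0,2,0); (0,2,1); (1,0,1); (1,1,0); (1,1,1); (1,2,0); (1,2,1)
TSO (12): (0,0,0); (0,0,1); (0,1,0); (0,1,1); (0,2,0); (0,2,1); (1,0,0); (1,0,1); (1,1,0); (1,1,1); (1,2,0); (1,2,1)
PSO (12): (0,0,0); (0,0,1); (0,1,0); (0,1,1); (0,2,0); (0,2,1); (1,0,0); (1,0,1); (1,1,0); (1,1,1); (1,2,0); (1,2,1)
target (1,0,0) ∈ {TSO,PSO}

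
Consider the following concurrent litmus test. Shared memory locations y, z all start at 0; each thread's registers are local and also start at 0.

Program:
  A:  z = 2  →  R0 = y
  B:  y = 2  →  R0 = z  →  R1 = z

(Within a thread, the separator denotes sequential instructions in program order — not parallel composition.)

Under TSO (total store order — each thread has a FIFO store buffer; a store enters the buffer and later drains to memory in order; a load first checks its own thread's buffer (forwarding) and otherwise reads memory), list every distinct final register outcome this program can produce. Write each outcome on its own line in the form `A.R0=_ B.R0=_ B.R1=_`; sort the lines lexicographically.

outcome vector order: (A.R0,B.R0,B.R1)
|TSO outcomes| = 6

A.R0=0 B.R0=0 B.R1=0
A.R0=0 B.R0=0 B.R1=2
A.R0=0 B.R0=2 B.R1=2
A.R0=2 B.R0=0 B.R1=0
A.R0=2 B.R0=0 B.R1=2
A.R0=2 B.R0=2 B.R1=2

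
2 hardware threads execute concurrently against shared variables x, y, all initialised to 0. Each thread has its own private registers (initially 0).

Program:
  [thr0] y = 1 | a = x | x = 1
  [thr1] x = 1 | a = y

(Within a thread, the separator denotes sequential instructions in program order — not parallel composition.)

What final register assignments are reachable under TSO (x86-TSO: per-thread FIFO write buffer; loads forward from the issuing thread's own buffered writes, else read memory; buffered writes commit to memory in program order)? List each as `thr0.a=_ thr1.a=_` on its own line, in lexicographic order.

thr0.a=0 thr1.a=0
thr0.a=0 thr1.a=1
thr0.a=1 thr1.a=0
thr0.a=1 thr1.a=1

outcome vector order: (thr0.a,thr1.a)
|TSO outcomes| = 4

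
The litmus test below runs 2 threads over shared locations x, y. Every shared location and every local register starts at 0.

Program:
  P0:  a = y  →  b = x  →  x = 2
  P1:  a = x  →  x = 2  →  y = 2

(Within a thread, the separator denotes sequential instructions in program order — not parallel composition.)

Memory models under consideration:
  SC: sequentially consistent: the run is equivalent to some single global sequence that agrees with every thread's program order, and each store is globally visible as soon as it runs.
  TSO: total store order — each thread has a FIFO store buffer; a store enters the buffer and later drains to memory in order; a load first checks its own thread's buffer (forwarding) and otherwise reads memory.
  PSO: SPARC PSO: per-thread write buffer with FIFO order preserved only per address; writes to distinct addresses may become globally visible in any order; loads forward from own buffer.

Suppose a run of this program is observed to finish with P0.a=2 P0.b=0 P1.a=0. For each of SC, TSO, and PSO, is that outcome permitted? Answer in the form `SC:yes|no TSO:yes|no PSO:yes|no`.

outcome vector order: (P0.a,P0.b,P1.a)
SC: 4 outcomes — {(0,0,0); (0,0,2); (0,2,0); (2,2,0)}
TSO: 4 outcomes — {(0,0,0); (0,0,2); (0,2,0); (2,2,0)}
PSO: 5 outcomes — {(0,0,0); (0,0,2); (0,2,0); (2,0,0); (2,2,0)}
target (2,0,0) ∈ {PSO}

SC:no TSO:no PSO:yes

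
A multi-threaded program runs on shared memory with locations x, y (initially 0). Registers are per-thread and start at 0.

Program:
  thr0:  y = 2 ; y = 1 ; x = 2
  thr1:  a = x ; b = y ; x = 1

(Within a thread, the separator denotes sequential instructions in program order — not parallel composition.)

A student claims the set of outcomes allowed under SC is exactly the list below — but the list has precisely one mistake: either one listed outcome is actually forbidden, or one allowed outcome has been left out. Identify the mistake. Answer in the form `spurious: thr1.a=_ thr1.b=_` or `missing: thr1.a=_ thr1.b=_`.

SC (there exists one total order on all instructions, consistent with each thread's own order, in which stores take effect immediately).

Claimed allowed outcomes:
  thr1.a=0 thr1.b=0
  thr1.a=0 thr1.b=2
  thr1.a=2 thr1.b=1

missing: thr1.a=0 thr1.b=1

outcome vector order: (thr1.a,thr1.b)
SC: 4 outcomes — {(0,0), (0,1), (0,2), (2,1)}
SC∖claimed = {(0,1)}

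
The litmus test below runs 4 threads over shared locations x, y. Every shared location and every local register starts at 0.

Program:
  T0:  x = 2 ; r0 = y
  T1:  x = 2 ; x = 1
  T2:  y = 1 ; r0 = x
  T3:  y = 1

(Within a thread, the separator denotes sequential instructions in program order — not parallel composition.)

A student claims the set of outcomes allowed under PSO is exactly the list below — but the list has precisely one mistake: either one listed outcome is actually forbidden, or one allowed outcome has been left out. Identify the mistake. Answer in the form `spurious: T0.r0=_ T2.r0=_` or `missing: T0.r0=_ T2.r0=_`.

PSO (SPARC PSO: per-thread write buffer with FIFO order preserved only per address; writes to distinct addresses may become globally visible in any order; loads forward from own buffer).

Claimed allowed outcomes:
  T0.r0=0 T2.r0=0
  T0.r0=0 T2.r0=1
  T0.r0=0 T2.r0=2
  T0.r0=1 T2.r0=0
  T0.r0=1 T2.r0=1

missing: T0.r0=1 T2.r0=2

outcome vector order: (T0.r0,T2.r0)
under PSO → 00 01 02 10 11 12
PSO∖claimed = {12}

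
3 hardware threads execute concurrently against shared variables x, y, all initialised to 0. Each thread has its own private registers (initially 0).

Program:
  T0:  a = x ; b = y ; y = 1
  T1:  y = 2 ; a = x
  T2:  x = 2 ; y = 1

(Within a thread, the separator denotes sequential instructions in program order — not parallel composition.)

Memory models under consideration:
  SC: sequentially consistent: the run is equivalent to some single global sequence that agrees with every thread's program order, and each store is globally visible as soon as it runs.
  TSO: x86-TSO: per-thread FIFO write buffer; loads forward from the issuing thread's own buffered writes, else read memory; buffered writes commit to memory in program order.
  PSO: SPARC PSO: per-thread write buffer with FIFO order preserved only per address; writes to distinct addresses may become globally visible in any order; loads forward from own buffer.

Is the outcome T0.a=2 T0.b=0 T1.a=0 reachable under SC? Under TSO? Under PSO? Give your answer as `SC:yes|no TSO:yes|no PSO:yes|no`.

SC:no TSO:yes PSO:yes

outcome vector order: (T0.a,T0.b,T1.a)
SC (11): (0,0,0) (0,0,2) (0,1,0) (0,1,2) (0,2,0) (0,2,2) (2,0,2) (2,1,0) (2,1,2) (2,2,0) (2,2,2)
TSO (12): (0,0,0) (0,0,2) (0,1,0) (0,1,2) (0,2,0) (0,2,2) (2,0,0) (2,0,2) (2,1,0) (2,1,2) (2,2,0) (2,2,2)
PSO (12): (0,0,0) (0,0,2) (0,1,0) (0,1,2) (0,2,0) (0,2,2) (2,0,0) (2,0,2) (2,1,0) (2,1,2) (2,2,0) (2,2,2)
target (2,0,0) ∈ {TSO,PSO}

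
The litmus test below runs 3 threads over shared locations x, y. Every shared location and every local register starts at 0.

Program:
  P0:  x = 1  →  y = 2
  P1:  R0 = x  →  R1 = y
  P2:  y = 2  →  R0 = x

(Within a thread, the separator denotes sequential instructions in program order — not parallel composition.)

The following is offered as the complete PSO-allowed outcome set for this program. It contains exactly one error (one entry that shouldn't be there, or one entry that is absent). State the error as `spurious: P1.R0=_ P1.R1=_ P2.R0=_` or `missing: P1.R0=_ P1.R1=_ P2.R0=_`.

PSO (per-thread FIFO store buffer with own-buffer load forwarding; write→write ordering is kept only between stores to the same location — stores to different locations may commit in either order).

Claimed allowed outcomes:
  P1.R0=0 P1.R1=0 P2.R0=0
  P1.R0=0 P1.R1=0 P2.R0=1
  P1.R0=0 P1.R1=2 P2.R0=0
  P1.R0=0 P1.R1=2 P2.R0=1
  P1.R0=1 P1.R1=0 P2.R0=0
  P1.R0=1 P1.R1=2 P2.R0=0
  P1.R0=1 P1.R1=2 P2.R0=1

outcome vector order: (P1.R0,P1.R1,P2.R0)
PSO: 8 outcomes — {000, 001, 020, 021, 100, 101, 120, 121}
PSO∖claimed = {101}

missing: P1.R0=1 P1.R1=0 P2.R0=1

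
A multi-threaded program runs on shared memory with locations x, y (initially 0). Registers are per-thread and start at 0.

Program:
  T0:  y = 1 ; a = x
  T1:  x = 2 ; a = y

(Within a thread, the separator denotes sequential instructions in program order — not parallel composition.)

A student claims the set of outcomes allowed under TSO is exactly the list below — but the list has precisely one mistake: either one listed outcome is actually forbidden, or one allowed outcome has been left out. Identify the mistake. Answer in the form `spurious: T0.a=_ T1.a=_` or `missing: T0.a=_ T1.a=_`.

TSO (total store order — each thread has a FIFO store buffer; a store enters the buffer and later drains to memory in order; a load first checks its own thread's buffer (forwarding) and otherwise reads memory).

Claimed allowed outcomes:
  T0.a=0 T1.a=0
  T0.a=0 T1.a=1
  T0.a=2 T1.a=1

missing: T0.a=2 T1.a=0

outcome vector order: (T0.a,T1.a)
TSO: 4 outcomes — {(0,0); (0,1); (2,0); (2,1)}
TSO∖claimed = {(2,0)}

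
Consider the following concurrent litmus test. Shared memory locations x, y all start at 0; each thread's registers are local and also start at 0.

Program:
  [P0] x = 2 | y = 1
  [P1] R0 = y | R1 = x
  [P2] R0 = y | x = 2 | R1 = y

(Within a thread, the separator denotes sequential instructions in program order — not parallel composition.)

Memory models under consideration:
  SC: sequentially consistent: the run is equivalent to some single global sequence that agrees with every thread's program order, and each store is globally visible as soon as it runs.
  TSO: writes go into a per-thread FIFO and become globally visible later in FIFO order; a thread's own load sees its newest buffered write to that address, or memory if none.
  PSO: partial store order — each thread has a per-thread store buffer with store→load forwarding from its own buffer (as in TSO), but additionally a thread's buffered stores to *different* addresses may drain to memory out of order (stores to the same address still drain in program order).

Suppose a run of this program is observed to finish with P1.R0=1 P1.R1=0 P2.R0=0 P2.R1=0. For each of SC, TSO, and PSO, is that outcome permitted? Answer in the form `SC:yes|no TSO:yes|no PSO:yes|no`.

outcome vector order: (P1.R0,P1.R1,P2.R0,P2.R1)
SC (9): 0/0/0/0 0/0/0/1 0/0/1/1 0/2/0/0 0/2/0/1 0/2/1/1 1/2/0/0 1/2/0/1 1/2/1/1
TSO (9): 0/0/0/0 0/0/0/1 0/0/1/1 0/2/0/0 0/2/0/1 0/2/1/1 1/2/0/0 1/2/0/1 1/2/1/1
PSO (12): 0/0/0/0 0/0/0/1 0/0/1/1 0/2/0/0 0/2/0/1 0/2/1/1 1/0/0/0 1/0/0/1 1/0/1/1 1/2/0/0 1/2/0/1 1/2/1/1
target 1/0/0/0 ∈ {PSO}

SC:no TSO:no PSO:yes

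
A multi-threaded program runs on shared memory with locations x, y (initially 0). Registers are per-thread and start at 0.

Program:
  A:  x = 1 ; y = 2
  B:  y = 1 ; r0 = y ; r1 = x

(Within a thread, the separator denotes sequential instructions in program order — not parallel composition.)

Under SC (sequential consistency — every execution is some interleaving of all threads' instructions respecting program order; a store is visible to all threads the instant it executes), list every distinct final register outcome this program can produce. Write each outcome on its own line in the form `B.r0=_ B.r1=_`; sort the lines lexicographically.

outcome vector order: (B.r0,B.r1)
|SC outcomes| = 3

B.r0=1 B.r1=0
B.r0=1 B.r1=1
B.r0=2 B.r1=1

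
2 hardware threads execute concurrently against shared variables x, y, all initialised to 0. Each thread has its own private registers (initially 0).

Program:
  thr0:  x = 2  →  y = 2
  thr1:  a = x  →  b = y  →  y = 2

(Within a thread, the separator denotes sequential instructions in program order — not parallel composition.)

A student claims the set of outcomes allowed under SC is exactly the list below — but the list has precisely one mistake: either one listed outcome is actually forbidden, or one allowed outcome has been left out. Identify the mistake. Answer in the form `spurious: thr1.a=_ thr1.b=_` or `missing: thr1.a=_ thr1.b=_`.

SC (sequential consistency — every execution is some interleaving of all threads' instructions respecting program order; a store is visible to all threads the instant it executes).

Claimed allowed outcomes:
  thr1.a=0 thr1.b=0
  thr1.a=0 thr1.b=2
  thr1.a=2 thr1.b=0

outcome vector order: (thr1.a,thr1.b)
[SC] allowed = {(0,0); (0,2); (2,0); (2,2)}
SC∖claimed = {(2,2)}

missing: thr1.a=2 thr1.b=2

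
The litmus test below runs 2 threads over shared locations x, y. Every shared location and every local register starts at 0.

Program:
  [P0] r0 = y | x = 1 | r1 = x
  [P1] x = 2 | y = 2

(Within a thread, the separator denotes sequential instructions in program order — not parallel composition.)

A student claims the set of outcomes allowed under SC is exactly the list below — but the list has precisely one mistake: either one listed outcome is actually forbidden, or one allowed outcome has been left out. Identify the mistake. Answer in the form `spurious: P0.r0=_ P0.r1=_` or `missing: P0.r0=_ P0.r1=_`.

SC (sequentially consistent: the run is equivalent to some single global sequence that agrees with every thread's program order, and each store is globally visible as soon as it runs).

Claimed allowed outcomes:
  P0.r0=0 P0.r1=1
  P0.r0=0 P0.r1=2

missing: P0.r0=2 P0.r1=1

outcome vector order: (P0.r0,P0.r1)
SC (3): (0,1); (0,2); (2,1)
SC∖claimed = {(2,1)}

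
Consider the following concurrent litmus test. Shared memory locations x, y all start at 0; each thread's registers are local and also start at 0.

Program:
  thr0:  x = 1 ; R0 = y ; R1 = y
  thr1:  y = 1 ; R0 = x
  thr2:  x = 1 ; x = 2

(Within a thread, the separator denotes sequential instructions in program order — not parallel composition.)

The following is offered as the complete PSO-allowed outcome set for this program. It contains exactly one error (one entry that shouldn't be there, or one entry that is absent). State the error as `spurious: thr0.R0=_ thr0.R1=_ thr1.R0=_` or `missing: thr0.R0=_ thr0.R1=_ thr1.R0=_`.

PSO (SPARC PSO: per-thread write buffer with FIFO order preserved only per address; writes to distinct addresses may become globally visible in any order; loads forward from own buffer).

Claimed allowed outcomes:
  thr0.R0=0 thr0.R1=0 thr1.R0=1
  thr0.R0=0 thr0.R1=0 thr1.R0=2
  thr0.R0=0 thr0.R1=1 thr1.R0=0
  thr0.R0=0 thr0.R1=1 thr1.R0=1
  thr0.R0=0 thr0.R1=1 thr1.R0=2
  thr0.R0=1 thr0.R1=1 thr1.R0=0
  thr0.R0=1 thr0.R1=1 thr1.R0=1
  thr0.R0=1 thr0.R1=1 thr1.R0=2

missing: thr0.R0=0 thr0.R1=0 thr1.R0=0

outcome vector order: (thr0.R0,thr0.R1,thr1.R0)
PSO: 9 outcomes — {0/0/0 0/0/1 0/0/2 0/1/0 0/1/1 0/1/2 1/1/0 1/1/1 1/1/2}
PSO∖claimed = {0/0/0}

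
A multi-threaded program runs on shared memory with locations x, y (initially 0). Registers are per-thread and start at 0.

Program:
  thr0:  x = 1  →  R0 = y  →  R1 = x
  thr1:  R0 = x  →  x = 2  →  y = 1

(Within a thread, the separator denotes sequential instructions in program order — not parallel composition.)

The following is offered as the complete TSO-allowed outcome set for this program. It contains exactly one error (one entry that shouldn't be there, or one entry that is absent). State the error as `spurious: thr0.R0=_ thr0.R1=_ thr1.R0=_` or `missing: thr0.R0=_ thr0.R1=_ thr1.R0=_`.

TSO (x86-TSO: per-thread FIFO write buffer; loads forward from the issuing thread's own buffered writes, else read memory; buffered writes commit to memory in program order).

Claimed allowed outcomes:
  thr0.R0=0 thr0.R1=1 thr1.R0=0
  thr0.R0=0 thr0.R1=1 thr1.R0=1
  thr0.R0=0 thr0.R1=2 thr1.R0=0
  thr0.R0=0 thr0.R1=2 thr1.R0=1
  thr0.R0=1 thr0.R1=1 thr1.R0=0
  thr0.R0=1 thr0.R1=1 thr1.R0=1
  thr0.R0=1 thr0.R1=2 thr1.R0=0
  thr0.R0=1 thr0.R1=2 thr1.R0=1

outcome vector order: (thr0.R0,thr0.R1,thr1.R0)
[TSO] allowed = {<0 1 0> <0 1 1> <0 2 0> <0 2 1> <1 1 0> <1 2 0> <1 2 1>}
claimed∖TSO = {<1 1 1>}

spurious: thr0.R0=1 thr0.R1=1 thr1.R0=1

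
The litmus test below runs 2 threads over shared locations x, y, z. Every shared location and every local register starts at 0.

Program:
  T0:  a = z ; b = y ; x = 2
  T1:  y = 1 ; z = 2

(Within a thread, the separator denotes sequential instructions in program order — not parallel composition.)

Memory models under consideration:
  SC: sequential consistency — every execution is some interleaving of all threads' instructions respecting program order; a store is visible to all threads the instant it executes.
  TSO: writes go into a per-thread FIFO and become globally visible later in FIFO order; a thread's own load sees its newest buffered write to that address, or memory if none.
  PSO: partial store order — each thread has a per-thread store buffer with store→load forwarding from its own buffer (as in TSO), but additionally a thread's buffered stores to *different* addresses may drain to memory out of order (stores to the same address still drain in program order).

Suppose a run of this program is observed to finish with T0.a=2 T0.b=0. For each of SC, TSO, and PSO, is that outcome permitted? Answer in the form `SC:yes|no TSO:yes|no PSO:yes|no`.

outcome vector order: (T0.a,T0.b)
under SC → <0 0>; <0 1>; <2 1>
under TSO → <0 0>; <0 1>; <2 1>
under PSO → <0 0>; <0 1>; <2 0>; <2 1>
target <2 0> ∈ {PSO}

SC:no TSO:no PSO:yes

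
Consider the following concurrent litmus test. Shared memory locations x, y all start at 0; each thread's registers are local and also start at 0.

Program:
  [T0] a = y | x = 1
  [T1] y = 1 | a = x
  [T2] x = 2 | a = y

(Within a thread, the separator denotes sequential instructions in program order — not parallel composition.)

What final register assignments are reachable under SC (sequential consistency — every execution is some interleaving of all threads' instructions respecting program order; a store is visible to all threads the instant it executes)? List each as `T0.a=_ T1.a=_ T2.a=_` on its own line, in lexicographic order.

outcome vector order: (T0.a,T1.a,T2.a)
|SC outcomes| = 10

T0.a=0 T1.a=0 T2.a=1
T0.a=0 T1.a=1 T2.a=0
T0.a=0 T1.a=1 T2.a=1
T0.a=0 T1.a=2 T2.a=0
T0.a=0 T1.a=2 T2.a=1
T0.a=1 T1.a=0 T2.a=1
T0.a=1 T1.a=1 T2.a=0
T0.a=1 T1.a=1 T2.a=1
T0.a=1 T1.a=2 T2.a=0
T0.a=1 T1.a=2 T2.a=1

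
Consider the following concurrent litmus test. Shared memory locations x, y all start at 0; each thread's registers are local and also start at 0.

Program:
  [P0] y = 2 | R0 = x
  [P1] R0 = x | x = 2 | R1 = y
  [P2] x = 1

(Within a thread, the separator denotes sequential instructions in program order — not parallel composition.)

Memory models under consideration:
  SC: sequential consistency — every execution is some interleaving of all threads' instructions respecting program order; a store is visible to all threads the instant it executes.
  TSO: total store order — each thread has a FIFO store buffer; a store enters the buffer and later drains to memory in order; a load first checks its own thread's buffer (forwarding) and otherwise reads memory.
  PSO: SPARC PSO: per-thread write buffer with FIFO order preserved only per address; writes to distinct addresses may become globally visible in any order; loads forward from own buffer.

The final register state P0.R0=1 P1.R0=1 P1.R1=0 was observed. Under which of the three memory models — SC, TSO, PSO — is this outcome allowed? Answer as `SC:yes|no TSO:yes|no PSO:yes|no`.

SC:no TSO:yes PSO:yes

outcome vector order: (P0.R0,P1.R0,P1.R1)
[SC] allowed = {<0 0 2> <0 1 2> <1 0 0> <1 0 2> <1 1 2> <2 0 0> <2 0 2> <2 1 0> <2 1 2>}
[TSO] allowed = {<0 0 0> <0 0 2> <0 1 0> <0 1 2> <1 0 0> <1 0 2> <1 1 0> <1 1 2> <2 0 0> <2 0 2> <2 1 0> <2 1 2>}
[PSO] allowed = {<0 0 0> <0 0 2> <0 1 0> <0 1 2> <1 0 0> <1 0 2> <1 1 0> <1 1 2> <2 0 0> <2 0 2> <2 1 0> <2 1 2>}
target <1 1 0> ∈ {TSO,PSO}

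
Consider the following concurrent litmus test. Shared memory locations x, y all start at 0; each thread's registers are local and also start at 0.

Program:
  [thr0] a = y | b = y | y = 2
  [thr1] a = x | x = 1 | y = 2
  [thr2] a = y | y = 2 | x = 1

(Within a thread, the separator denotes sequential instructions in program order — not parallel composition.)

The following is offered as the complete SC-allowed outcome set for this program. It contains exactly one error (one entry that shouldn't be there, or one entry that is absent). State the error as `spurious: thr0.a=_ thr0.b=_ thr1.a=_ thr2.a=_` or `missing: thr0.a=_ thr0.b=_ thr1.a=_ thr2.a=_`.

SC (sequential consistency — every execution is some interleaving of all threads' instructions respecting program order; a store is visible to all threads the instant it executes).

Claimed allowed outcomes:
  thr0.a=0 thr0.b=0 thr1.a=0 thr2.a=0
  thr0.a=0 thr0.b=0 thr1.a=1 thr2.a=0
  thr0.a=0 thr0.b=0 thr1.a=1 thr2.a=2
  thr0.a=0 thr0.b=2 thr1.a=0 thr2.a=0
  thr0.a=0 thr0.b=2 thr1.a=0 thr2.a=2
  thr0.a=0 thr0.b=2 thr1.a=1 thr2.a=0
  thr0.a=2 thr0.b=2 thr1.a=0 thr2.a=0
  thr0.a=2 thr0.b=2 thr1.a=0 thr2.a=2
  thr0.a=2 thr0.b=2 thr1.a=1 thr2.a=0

outcome vector order: (thr0.a,thr0.b,thr1.a,thr2.a)
SC: 10 outcomes — {0000; 0002; 0010; 0012; 0200; 0202; 0210; 2200; 2202; 2210}
SC∖claimed = {0002}

missing: thr0.a=0 thr0.b=0 thr1.a=0 thr2.a=2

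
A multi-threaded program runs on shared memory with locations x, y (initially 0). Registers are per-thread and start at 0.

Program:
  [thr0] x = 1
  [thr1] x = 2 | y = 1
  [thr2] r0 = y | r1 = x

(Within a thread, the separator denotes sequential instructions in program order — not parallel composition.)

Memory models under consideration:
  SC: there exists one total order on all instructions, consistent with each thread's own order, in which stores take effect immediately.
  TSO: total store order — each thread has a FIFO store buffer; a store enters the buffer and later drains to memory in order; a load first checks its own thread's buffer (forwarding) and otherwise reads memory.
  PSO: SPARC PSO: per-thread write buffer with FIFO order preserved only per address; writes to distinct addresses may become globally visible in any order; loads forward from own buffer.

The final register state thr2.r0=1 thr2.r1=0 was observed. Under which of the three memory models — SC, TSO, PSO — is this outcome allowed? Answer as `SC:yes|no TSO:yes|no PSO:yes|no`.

outcome vector order: (thr2.r0,thr2.r1)
under SC → 0/0 0/1 0/2 1/1 1/2
under TSO → 0/0 0/1 0/2 1/1 1/2
under PSO → 0/0 0/1 0/2 1/0 1/1 1/2
target 1/0 ∈ {PSO}

SC:no TSO:no PSO:yes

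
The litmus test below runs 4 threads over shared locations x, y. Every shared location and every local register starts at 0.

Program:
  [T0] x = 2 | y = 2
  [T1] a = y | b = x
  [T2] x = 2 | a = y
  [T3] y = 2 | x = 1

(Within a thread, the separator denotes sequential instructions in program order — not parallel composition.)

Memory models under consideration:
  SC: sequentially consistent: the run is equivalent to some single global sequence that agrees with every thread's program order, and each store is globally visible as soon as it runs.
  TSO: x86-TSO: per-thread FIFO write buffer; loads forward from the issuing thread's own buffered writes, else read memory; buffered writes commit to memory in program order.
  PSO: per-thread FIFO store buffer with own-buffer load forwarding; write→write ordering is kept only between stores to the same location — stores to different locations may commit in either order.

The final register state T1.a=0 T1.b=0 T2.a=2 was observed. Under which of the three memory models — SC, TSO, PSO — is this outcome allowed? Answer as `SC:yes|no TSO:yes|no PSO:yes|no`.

SC:yes TSO:yes PSO:yes

outcome vector order: (T1.a,T1.b,T2.a)
[SC] allowed = {<0 0 0>, <0 0 2>, <0 1 0>, <0 1 2>, <0 2 0>, <0 2 2>, <2 0 2>, <2 1 0>, <2 1 2>, <2 2 0>, <2 2 2>}
[TSO] allowed = {<0 0 0>, <0 0 2>, <0 1 0>, <0 1 2>, <0 2 0>, <0 2 2>, <2 0 0>, <2 0 2>, <2 1 0>, <2 1 2>, <2 2 0>, <2 2 2>}
[PSO] allowed = {<0 0 0>, <0 0 2>, <0 1 0>, <0 1 2>, <0 2 0>, <0 2 2>, <2 0 0>, <2 0 2>, <2 1 0>, <2 1 2>, <2 2 0>, <2 2 2>}
target <0 0 2> ∈ {SC,TSO,PSO}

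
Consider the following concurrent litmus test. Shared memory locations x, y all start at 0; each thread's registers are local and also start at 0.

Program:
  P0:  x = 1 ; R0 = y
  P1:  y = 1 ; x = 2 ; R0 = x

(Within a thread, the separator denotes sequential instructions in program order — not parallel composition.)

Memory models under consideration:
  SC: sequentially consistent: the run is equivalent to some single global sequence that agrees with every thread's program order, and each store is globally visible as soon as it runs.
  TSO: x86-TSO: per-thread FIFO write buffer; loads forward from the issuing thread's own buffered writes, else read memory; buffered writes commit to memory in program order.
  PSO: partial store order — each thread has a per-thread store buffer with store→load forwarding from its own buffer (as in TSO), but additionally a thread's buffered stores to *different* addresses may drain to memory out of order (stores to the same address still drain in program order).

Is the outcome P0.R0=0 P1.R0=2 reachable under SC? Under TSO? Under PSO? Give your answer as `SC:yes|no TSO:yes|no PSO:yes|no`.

outcome vector order: (P0.R0,P1.R0)
[SC] allowed = {0/2; 1/1; 1/2}
[TSO] allowed = {0/1; 0/2; 1/1; 1/2}
[PSO] allowed = {0/1; 0/2; 1/1; 1/2}
target 0/2 ∈ {SC,TSO,PSO}

SC:yes TSO:yes PSO:yes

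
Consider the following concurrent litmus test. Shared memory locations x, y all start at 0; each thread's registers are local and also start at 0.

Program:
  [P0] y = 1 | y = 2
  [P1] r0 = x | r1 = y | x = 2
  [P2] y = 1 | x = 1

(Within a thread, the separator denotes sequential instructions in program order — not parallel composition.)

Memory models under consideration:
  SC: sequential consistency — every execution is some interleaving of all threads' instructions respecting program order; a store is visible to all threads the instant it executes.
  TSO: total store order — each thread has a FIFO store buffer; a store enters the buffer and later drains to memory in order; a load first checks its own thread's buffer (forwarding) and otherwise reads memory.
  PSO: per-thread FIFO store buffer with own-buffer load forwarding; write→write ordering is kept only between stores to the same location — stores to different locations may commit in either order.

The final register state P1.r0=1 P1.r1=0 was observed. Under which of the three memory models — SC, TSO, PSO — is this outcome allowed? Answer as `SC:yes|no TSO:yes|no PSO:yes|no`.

SC:no TSO:no PSO:yes

outcome vector order: (P1.r0,P1.r1)
[SC] allowed = {<0 0>, <0 1>, <0 2>, <1 1>, <1 2>}
[TSO] allowed = {<0 0>, <0 1>, <0 2>, <1 1>, <1 2>}
[PSO] allowed = {<0 0>, <0 1>, <0 2>, <1 0>, <1 1>, <1 2>}
target <1 0> ∈ {PSO}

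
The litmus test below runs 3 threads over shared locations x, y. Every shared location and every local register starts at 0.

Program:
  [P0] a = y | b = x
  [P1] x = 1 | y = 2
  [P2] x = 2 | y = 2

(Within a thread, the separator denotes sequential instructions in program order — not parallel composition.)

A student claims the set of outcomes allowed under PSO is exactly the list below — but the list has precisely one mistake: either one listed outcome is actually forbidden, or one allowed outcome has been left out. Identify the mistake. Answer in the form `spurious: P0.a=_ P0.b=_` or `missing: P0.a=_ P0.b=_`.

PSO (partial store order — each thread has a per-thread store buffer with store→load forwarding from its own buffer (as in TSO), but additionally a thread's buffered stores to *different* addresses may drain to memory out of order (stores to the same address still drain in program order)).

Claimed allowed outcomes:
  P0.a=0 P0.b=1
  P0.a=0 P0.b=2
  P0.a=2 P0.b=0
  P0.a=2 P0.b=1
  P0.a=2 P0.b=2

missing: P0.a=0 P0.b=0

outcome vector order: (P0.a,P0.b)
PSO: 6 outcomes — {(0,0) (0,1) (0,2) (2,0) (2,1) (2,2)}
PSO∖claimed = {(0,0)}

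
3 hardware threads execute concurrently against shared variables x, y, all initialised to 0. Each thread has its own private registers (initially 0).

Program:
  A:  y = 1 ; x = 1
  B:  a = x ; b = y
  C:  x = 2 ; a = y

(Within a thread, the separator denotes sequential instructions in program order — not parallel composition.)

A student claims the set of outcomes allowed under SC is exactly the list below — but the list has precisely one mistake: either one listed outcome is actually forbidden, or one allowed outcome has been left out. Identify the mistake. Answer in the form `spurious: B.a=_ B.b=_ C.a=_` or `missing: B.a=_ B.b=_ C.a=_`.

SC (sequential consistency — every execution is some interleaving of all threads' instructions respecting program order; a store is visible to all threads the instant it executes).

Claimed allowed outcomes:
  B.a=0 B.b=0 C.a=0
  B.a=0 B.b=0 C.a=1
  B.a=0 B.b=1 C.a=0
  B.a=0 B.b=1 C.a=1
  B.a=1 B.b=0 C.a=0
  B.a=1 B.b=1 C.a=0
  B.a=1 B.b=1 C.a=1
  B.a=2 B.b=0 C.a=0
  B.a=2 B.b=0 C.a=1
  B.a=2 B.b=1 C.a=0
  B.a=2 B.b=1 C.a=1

outcome vector order: (B.a,B.b,C.a)
SC: 10 outcomes — {(0,0,0); (0,0,1); (0,1,0); (0,1,1); (1,1,0); (1,1,1); (2,0,0); (2,0,1); (2,1,0); (2,1,1)}
claimed∖SC = {(1,0,0)}

spurious: B.a=1 B.b=0 C.a=0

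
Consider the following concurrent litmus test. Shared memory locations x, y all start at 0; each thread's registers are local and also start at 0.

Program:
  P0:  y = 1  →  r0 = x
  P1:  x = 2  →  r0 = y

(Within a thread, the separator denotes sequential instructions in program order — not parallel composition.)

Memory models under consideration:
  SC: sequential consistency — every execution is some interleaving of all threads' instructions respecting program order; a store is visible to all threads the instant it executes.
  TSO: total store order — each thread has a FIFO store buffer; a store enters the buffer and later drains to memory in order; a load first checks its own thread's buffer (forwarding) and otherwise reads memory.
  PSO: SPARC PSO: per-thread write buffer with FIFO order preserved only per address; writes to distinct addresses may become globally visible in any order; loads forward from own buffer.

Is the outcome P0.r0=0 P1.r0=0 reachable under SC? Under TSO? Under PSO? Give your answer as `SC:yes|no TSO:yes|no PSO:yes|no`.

outcome vector order: (P0.r0,P1.r0)
[SC] allowed = {01; 20; 21}
[TSO] allowed = {00; 01; 20; 21}
[PSO] allowed = {00; 01; 20; 21}
target 00 ∈ {TSO,PSO}

SC:no TSO:yes PSO:yes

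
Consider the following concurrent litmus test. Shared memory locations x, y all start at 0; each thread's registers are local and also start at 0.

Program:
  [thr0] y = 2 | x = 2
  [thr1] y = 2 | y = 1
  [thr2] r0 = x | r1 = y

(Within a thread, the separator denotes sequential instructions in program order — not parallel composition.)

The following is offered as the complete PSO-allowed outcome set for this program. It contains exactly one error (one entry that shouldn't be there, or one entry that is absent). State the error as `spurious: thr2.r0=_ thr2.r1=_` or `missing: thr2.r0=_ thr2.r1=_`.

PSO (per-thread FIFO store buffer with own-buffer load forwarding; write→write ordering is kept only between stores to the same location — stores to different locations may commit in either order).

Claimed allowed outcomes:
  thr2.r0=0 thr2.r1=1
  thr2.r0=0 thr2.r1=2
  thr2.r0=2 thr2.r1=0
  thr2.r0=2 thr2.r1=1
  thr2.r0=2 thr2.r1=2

outcome vector order: (thr2.r0,thr2.r1)
PSO (6): (0,0) (0,1) (0,2) (2,0) (2,1) (2,2)
PSO∖claimed = {(0,0)}

missing: thr2.r0=0 thr2.r1=0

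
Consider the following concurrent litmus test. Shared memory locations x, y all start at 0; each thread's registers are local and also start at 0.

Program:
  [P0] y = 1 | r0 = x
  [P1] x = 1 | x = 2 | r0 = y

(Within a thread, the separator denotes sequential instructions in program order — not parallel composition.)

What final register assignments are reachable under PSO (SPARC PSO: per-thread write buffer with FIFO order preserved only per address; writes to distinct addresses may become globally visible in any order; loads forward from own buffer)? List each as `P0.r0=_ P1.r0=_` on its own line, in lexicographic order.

P0.r0=0 P1.r0=0
P0.r0=0 P1.r0=1
P0.r0=1 P1.r0=0
P0.r0=1 P1.r0=1
P0.r0=2 P1.r0=0
P0.r0=2 P1.r0=1

outcome vector order: (P0.r0,P1.r0)
|PSO outcomes| = 6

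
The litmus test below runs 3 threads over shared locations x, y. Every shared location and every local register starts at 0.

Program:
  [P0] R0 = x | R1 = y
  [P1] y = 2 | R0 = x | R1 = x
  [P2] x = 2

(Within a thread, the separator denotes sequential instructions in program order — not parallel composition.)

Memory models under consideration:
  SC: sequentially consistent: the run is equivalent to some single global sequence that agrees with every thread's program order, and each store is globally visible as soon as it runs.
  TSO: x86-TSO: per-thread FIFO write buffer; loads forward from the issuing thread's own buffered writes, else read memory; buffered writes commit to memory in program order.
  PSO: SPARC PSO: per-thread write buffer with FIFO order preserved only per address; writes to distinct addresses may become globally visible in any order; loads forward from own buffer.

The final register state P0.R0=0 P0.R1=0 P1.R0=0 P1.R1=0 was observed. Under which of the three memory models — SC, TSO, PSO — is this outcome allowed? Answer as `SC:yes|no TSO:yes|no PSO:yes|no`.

outcome vector order: (P0.R0,P0.R1,P1.R0,P1.R1)
SC: 10 outcomes — {0/0/0/0, 0/0/0/2, 0/0/2/2, 0/2/0/0, 0/2/0/2, 0/2/2/2, 2/0/2/2, 2/2/0/0, 2/2/0/2, 2/2/2/2}
TSO: 12 outcomes — {0/0/0/0, 0/0/0/2, 0/0/2/2, 0/2/0/0, 0/2/0/2, 0/2/2/2, 2/0/0/0, 2/0/0/2, 2/0/2/2, 2/2/0/0, 2/2/0/2, 2/2/2/2}
PSO: 12 outcomes — {0/0/0/0, 0/0/0/2, 0/0/2/2, 0/2/0/0, 0/2/0/2, 0/2/2/2, 2/0/0/0, 2/0/0/2, 2/0/2/2, 2/2/0/0, 2/2/0/2, 2/2/2/2}
target 0/0/0/0 ∈ {SC,TSO,PSO}

SC:yes TSO:yes PSO:yes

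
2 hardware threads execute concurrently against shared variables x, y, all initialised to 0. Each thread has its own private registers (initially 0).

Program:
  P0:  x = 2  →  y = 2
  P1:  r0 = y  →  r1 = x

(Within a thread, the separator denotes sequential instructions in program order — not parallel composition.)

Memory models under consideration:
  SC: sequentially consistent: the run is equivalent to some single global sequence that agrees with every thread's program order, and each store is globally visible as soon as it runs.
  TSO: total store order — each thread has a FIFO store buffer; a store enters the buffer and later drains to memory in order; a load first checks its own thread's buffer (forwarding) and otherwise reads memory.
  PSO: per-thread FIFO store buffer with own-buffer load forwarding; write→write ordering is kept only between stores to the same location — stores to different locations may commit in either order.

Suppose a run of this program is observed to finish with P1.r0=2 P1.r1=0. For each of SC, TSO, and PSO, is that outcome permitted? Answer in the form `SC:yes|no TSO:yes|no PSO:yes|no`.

outcome vector order: (P1.r0,P1.r1)
SC: 3 outcomes — {0/0 0/2 2/2}
TSO: 3 outcomes — {0/0 0/2 2/2}
PSO: 4 outcomes — {0/0 0/2 2/0 2/2}
target 2/0 ∈ {PSO}

SC:no TSO:no PSO:yes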